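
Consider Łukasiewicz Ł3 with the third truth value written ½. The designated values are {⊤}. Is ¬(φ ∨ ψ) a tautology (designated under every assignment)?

No

Countermodel: φ=⊤, ψ=⊤ gives ⊥, which is not designated.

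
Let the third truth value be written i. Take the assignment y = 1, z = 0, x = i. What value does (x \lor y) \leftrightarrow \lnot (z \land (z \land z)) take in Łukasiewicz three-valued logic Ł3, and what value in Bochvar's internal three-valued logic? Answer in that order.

In Łukasiewicz three-valued logic Ł3: x \lor y = i \lor 1 = 1
z \land z = 0 \land 0 = 0
z \land (z \land z) = 0 \land 0 = 0
\lnot (z \land (z \land z)) = \lnot 0 = 1
(x \lor y) \leftrightarrow \lnot (z \land (z \land z)) = 1 \leftrightarrow 1 = 1
In Bochvar's internal three-valued logic: x \lor y = i \lor 1 = i
z \land z = 0 \land 0 = 0
z \land (z \land z) = 0 \land 0 = 0
\lnot (z \land (z \land z)) = \lnot 0 = 1
(x \lor y) \leftrightarrow \lnot (z \land (z \land z)) = i \leftrightarrow 1 = i
They differ because Łukasiewicz three-valued logic Ł3 and Bochvar's internal three-valued logic treat i differently under the binary connectives.

1; i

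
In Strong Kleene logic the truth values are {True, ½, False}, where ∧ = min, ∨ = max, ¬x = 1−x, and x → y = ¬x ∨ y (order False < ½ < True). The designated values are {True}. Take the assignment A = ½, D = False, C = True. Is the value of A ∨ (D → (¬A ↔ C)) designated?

¬A = ¬½ = ½
¬A ↔ C = ½ ↔ True = ½
D → (¬A ↔ C) = False → ½ = True  [¬False ∨ ½]
A ∨ (D → (¬A ↔ C)) = ½ ∨ True = True
True ∈ {True}.

Yes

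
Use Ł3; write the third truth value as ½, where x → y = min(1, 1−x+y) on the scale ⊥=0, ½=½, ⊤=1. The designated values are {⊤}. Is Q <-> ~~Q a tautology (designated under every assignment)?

Yes

Every assignment of Q over {⊤, ½, ⊥} gives a value in {⊤}.
In particular, with Q=½: Q <-> ~~Q = ⊤.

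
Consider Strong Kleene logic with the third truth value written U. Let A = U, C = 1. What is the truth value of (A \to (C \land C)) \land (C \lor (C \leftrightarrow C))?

1

C \land C = 1 \land 1 = 1
A \to (C \land C) = U \to 1 = 1
C \leftrightarrow C = 1 \leftrightarrow 1 = 1
C \lor (C \leftrightarrow C) = 1 \lor 1 = 1
(A \to (C \land C)) \land (C \lor (C \leftrightarrow C)) = 1 \land 1 = 1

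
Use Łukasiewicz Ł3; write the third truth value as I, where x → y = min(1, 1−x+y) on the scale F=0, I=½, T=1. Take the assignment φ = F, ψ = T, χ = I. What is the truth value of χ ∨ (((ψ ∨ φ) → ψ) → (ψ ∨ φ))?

T

ψ ∨ φ = T ∨ F = T
(ψ ∨ φ) → ψ = T → T = T
ψ ∨ φ = T ∨ F = T
((ψ ∨ φ) → ψ) → (ψ ∨ φ) = T → T = T
χ ∨ (((ψ ∨ φ) → ψ) → (ψ ∨ φ)) = I ∨ T = T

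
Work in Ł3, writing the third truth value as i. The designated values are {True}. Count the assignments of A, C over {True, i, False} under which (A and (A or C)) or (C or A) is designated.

Of the 9 assignments, 5 give a value in {True}.

5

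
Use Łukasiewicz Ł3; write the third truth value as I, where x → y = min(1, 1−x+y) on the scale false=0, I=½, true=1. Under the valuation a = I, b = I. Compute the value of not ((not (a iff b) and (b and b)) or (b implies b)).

a iff b = I iff I = true  [1 − |½−½|]
not (a iff b) = not true = false
b and b = I and I = I
not (a iff b) and (b and b) = false and I = false
b implies b = I implies I = true
(not (a iff b) and (b and b)) or (b implies b) = false or true = true
not ((not (a iff b) and (b and b)) or (b implies b)) = not true = false

false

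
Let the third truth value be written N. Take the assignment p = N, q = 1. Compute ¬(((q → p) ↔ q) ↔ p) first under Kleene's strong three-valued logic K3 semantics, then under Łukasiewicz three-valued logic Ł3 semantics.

In Kleene's strong three-valued logic K3: q → p = 1 → N = N  [¬1 ∨ N]
(q → p) ↔ q = N ↔ 1 = N
((q → p) ↔ q) ↔ p = N ↔ N = N
¬(((q → p) ↔ q) ↔ p) = ¬N = N
In Łukasiewicz three-valued logic Ł3: q → p = 1 → N = N
(q → p) ↔ q = N ↔ 1 = N
((q → p) ↔ q) ↔ p = N ↔ N = 1
¬(((q → p) ↔ q) ↔ p) = ¬1 = 0
They differ because Kleene's strong three-valued logic K3 and Łukasiewicz three-valued logic Ł3 treat N differently under implication.

N; 0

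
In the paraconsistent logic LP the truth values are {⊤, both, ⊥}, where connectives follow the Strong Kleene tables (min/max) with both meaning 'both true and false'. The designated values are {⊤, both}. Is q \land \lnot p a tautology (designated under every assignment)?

No

Countermodel: q=⊤, p=⊤ gives ⊥, which is not designated.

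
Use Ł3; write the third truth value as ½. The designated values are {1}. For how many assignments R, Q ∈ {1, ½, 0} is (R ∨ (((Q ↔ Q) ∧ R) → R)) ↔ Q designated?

3

Designated under: (R=1, Q=1); (R=½, Q=1); (R=0, Q=1).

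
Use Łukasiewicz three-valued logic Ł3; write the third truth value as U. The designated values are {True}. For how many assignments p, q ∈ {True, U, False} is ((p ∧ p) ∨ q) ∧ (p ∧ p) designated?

Designated under: (p=True, q=True); (p=True, q=U); (p=True, q=False).

3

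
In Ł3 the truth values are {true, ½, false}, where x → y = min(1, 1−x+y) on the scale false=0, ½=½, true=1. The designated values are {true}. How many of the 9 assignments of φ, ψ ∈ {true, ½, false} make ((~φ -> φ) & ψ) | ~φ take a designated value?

5

Of the 9 assignments, 5 give a value in {true}.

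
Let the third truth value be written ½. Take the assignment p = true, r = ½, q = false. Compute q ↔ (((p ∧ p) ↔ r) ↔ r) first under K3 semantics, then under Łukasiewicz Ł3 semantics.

In K3: p ∧ p = true ∧ true = true
(p ∧ p) ↔ r = true ↔ ½ = ½
((p ∧ p) ↔ r) ↔ r = ½ ↔ ½ = ½
q ↔ (((p ∧ p) ↔ r) ↔ r) = false ↔ ½ = ½
In Łukasiewicz Ł3: p ∧ p = true ∧ true = true
(p ∧ p) ↔ r = true ↔ ½ = ½  [1 − |1−½|]
((p ∧ p) ↔ r) ↔ r = ½ ↔ ½ = true
q ↔ (((p ∧ p) ↔ r) ↔ r) = false ↔ true = false
They differ because K3 and Łukasiewicz Ł3 treat ½ differently under implication.

½; false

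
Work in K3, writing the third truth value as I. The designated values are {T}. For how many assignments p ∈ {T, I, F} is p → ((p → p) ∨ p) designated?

p=T: T ✓
p=I: I ·
p=F: T ✓

2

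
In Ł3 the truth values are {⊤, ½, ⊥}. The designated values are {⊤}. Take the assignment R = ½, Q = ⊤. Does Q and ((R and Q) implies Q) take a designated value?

R and Q = ½ and ⊤ = ½
(R and Q) implies Q = ½ implies ⊤ = ⊤  [min(1, 1−½+1)]
Q and ((R and Q) implies Q) = ⊤ and ⊤ = ⊤
⊤ ∈ {⊤}.

Yes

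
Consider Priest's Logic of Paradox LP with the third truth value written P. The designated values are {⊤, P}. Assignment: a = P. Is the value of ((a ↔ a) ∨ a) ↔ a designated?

a ↔ a = P ↔ P = P
(a ↔ a) ∨ a = P ∨ P = P
((a ↔ a) ∨ a) ↔ a = P ↔ P = P
P ∈ {⊤, P}.

Yes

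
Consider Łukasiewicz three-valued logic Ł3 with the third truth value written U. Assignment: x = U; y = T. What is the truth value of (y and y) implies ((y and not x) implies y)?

T

y and y = T and T = T
not x = not U = U
y and not x = T and U = U
(y and not x) implies y = U implies T = T
(y and y) implies ((y and not x) implies y) = T implies T = T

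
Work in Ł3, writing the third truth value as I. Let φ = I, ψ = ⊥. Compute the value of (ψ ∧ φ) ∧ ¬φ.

⊥

ψ ∧ φ = ⊥ ∧ I = ⊥
¬φ = ¬I = I
(ψ ∧ φ) ∧ ¬φ = ⊥ ∧ I = ⊥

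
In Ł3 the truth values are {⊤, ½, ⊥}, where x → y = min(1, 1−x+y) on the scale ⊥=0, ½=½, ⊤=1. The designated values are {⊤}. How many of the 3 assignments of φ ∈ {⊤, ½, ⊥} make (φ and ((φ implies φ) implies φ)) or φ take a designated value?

1

φ=⊤: ⊤ ✓
φ=½: ½ ·
φ=⊥: ⊥ ·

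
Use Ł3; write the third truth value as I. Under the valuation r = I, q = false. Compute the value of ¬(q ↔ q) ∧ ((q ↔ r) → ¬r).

false

q ↔ q = false ↔ false = true
¬(q ↔ q) = ¬true = false
q ↔ r = false ↔ I = I  [1 − |0−½|]
¬r = ¬I = I
(q ↔ r) → ¬r = I → I = true
¬(q ↔ q) ∧ ((q ↔ r) → ¬r) = false ∧ true = false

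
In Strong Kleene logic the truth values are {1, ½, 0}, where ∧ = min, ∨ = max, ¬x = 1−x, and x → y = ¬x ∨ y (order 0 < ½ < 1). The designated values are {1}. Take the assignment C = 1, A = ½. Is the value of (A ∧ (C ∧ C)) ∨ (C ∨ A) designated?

C ∧ C = 1 ∧ 1 = 1
A ∧ (C ∧ C) = ½ ∧ 1 = ½
C ∨ A = 1 ∨ ½ = 1
(A ∧ (C ∧ C)) ∨ (C ∨ A) = ½ ∨ 1 = 1
1 ∈ {1}.

Yes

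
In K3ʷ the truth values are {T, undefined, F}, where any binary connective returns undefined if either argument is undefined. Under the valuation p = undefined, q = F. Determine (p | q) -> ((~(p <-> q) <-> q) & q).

undefined

p | q = undefined | F = undefined
p <-> q = undefined <-> F = undefined
~(p <-> q) = ~undefined = undefined
~(p <-> q) <-> q = undefined <-> F = undefined
(~(p <-> q) <-> q) & q = undefined & F = undefined
(p | q) -> ((~(p <-> q) <-> q) & q) = undefined -> undefined = undefined  [any arg is the third value ⇒ result is the third value]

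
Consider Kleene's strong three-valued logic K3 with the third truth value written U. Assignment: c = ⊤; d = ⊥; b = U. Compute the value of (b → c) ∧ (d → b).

⊤

b → c = U → ⊤ = ⊤
d → b = ⊥ → U = ⊤
(b → c) ∧ (d → b) = ⊤ ∧ ⊤ = ⊤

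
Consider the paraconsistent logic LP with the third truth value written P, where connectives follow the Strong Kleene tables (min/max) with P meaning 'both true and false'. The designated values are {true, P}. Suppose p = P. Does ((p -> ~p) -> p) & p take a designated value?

~p = ~P = P
p -> ~p = P -> P = P
(p -> ~p) -> p = P -> P = P
((p -> ~p) -> p) & p = P & P = P
P ∈ {true, P}.

Yes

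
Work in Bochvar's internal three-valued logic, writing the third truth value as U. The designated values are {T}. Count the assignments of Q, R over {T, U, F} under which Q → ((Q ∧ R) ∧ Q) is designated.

Designated under: (Q=T, R=T); (Q=F, R=T); (Q=F, R=F).

3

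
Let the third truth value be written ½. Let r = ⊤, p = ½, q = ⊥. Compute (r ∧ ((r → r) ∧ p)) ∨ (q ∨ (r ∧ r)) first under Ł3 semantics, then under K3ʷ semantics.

In Ł3: r → r = ⊤ → ⊤ = ⊤
(r → r) ∧ p = ⊤ ∧ ½ = ½
r ∧ ((r → r) ∧ p) = ⊤ ∧ ½ = ½
r ∧ r = ⊤ ∧ ⊤ = ⊤
q ∨ (r ∧ r) = ⊥ ∨ ⊤ = ⊤
(r ∧ ((r → r) ∧ p)) ∨ (q ∨ (r ∧ r)) = ½ ∨ ⊤ = ⊤
In K3ʷ: r → r = ⊤ → ⊤ = ⊤
(r → r) ∧ p = ⊤ ∧ ½ = ½
r ∧ ((r → r) ∧ p) = ⊤ ∧ ½ = ½
r ∧ r = ⊤ ∧ ⊤ = ⊤
q ∨ (r ∧ r) = ⊥ ∨ ⊤ = ⊤
(r ∧ ((r → r) ∧ p)) ∨ (q ∨ (r ∧ r)) = ½ ∨ ⊤ = ½
They differ because Ł3 and K3ʷ treat ½ differently under the binary connectives.

⊤; ½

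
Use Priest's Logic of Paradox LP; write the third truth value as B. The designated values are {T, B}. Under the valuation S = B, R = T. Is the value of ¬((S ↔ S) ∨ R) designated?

No

S ↔ S = B ↔ B = B
(S ↔ S) ∨ R = B ∨ T = T
¬((S ↔ S) ∨ R) = ¬T = F
F ∉ {T, B}.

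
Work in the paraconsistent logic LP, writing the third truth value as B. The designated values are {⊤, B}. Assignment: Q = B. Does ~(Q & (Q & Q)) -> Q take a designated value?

Yes

Q & Q = B & B = B
Q & (Q & Q) = B & B = B
~(Q & (Q & Q)) = ~B = B
~(Q & (Q & Q)) -> Q = B -> B = B  [~B | B]
B ∈ {⊤, B}.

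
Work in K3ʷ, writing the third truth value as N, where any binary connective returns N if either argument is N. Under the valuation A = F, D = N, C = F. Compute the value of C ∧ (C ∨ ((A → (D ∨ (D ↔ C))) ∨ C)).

N

D ↔ C = N ↔ F = N
D ∨ (D ↔ C) = N ∨ N = N
A → (D ∨ (D ↔ C)) = F → N = N
(A → (D ∨ (D ↔ C))) ∨ C = N ∨ F = N
C ∨ ((A → (D ∨ (D ↔ C))) ∨ C) = F ∨ N = N
C ∧ (C ∨ ((A → (D ∨ (D ↔ C))) ∨ C)) = F ∧ N = N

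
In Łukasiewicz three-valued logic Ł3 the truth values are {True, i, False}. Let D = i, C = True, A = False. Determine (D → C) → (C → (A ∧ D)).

D → C = i → True = True  [min(1, 1−½+1)]
A ∧ D = False ∧ i = False
C → (A ∧ D) = True → False = False
(D → C) → (C → (A ∧ D)) = True → False = False

False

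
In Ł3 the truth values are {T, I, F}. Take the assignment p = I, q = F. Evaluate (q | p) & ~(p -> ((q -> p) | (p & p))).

F

q | p = F | I = I
q -> p = F -> I = T  [min(1, 1−0+½)]
p & p = I & I = I
(q -> p) | (p & p) = T | I = T
p -> ((q -> p) | (p & p)) = I -> T = T
~(p -> ((q -> p) | (p & p))) = ~T = F
(q | p) & ~(p -> ((q -> p) | (p & p))) = I & F = F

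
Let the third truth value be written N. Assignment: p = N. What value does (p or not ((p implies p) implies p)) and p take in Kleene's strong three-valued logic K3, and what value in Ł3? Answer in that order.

N; N

In Kleene's strong three-valued logic K3: p implies p = N implies N = N  [not N or N]
(p implies p) implies p = N implies N = N
not ((p implies p) implies p) = not N = N
p or not ((p implies p) implies p) = N or N = N
(p or not ((p implies p) implies p)) and p = N and N = N
In Ł3: p implies p = N implies N = True  [min(1, 1−½+½)]
(p implies p) implies p = True implies N = N
not ((p implies p) implies p) = not N = N
p or not ((p implies p) implies p) = N or N = N
(p or not ((p implies p) implies p)) and p = N and N = N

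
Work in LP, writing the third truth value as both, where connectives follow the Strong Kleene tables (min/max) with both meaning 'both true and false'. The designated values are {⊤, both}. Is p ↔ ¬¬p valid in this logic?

Every assignment of p over {⊤, both, ⊥} gives a value in {⊤, both}.
In particular, with p=both: p ↔ ¬¬p = both.

Yes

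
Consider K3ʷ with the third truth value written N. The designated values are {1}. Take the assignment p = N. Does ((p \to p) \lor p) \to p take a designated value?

No

p \to p = N \to N = N  [any arg is the third value ⇒ result is the third value]
(p \to p) \lor p = N \lor N = N
((p \to p) \lor p) \to p = N \to N = N
N ∉ {1}.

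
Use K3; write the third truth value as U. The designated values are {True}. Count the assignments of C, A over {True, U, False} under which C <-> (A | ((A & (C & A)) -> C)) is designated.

Designated under: (C=True, A=True); (C=True, A=U); (C=True, A=False).

3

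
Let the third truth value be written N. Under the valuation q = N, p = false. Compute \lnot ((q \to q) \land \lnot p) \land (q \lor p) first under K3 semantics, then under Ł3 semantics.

N; false

In K3: q \to q = N \to N = N
\lnot p = \lnot false = true
(q \to q) \land \lnot p = N \land true = N
\lnot ((q \to q) \land \lnot p) = \lnot N = N
q \lor p = N \lor false = N
\lnot ((q \to q) \land \lnot p) \land (q \lor p) = N \land N = N
In Ł3: q \to q = N \to N = true
\lnot p = \lnot false = true
(q \to q) \land \lnot p = true \land true = true
\lnot ((q \to q) \land \lnot p) = \lnot true = false
q \lor p = N \lor false = N
\lnot ((q \to q) \land \lnot p) \land (q \lor p) = false \land N = false
They differ because K3 and Ł3 treat N differently under implication.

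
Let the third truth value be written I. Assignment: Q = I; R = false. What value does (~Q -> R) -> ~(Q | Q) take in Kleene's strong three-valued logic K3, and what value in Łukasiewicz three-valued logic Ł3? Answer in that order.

I; true

In Kleene's strong three-valued logic K3: ~Q = ~I = I
~Q -> R = I -> false = I  [~I | false]
Q | Q = I | I = I
~(Q | Q) = ~I = I
(~Q -> R) -> ~(Q | Q) = I -> I = I
In Łukasiewicz three-valued logic Ł3: ~Q = ~I = I
~Q -> R = I -> false = I  [min(1, 1−½+0)]
Q | Q = I | I = I
~(Q | Q) = ~I = I
(~Q -> R) -> ~(Q | Q) = I -> I = true
They differ because Kleene's strong three-valued logic K3 and Łukasiewicz three-valued logic Ł3 treat I differently under implication.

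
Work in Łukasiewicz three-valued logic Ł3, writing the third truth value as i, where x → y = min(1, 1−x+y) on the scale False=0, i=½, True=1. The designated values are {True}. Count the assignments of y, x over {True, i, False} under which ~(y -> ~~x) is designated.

1

Designated under: (y=True, x=False).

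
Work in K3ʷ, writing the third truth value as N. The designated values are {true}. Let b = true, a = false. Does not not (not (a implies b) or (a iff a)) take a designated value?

a implies b = false implies true = true
not (a implies b) = not true = false
a iff a = false iff false = true
not (a implies b) or (a iff a) = false or true = true
not (not (a implies b) or (a iff a)) = not true = false
not not (not (a implies b) or (a iff a)) = not false = true
true ∈ {true}.

Yes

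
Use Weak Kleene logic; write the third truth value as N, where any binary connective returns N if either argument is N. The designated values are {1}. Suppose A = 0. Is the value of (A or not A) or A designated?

not A = not 0 = 1
A or not A = 0 or 1 = 1
(A or not A) or A = 1 or 0 = 1
1 ∈ {1}.

Yes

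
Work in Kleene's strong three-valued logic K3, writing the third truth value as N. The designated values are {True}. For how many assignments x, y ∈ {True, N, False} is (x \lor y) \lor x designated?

Of the 9 assignments, 5 give a value in {True}.

5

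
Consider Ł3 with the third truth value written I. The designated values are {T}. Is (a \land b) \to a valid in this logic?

Yes

Every assignment of a, b over {T, I, F} gives a value in {T}.
In particular, with a=I, b=I: (a \land b) \to a = T.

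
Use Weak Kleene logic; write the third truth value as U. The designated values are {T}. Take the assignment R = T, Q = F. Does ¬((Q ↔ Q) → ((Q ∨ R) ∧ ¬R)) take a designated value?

Q ↔ Q = F ↔ F = T
Q ∨ R = F ∨ T = T
¬R = ¬T = F
(Q ∨ R) ∧ ¬R = T ∧ F = F
(Q ↔ Q) → ((Q ∨ R) ∧ ¬R) = T → F = F
¬((Q ↔ Q) → ((Q ∨ R) ∧ ¬R)) = ¬F = T
T ∈ {T}.

Yes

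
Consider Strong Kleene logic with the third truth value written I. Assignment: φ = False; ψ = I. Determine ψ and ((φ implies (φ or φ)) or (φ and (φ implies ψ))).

I

φ or φ = False or False = False
φ implies (φ or φ) = False implies False = True
φ implies ψ = False implies I = True  [not False or I]
φ and (φ implies ψ) = False and True = False
(φ implies (φ or φ)) or (φ and (φ implies ψ)) = True or False = True
ψ and ((φ implies (φ or φ)) or (φ and (φ implies ψ))) = I and True = I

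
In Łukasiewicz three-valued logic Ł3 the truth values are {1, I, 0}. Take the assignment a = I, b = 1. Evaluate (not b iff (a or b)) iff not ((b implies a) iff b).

not b = not 1 = 0
a or b = I or 1 = 1
not b iff (a or b) = 0 iff 1 = 0
b implies a = 1 implies I = I
(b implies a) iff b = I iff 1 = I
not ((b implies a) iff b) = not I = I
(not b iff (a or b)) iff not ((b implies a) iff b) = 0 iff I = I

I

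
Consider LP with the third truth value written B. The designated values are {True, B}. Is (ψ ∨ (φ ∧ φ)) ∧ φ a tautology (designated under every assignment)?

No

Countermodel: ψ=True, φ=False gives False, which is not designated.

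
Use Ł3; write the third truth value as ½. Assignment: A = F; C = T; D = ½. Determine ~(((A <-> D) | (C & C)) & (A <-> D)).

A <-> D = F <-> ½ = ½  [1 − |0−½|]
C & C = T & T = T
(A <-> D) | (C & C) = ½ | T = T
A <-> D = F <-> ½ = ½
((A <-> D) | (C & C)) & (A <-> D) = T & ½ = ½
~(((A <-> D) | (C & C)) & (A <-> D)) = ~½ = ½

½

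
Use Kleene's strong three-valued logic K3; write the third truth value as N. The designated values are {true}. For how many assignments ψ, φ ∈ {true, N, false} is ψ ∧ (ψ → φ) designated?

Designated under: (ψ=true, φ=true).

1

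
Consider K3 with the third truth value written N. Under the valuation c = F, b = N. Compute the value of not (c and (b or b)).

b or b = N or N = N
c and (b or b) = F and N = F
not (c and (b or b)) = not F = T

T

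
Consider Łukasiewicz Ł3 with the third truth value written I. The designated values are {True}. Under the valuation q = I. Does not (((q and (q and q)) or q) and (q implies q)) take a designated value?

No

q and q = I and I = I
q and (q and q) = I and I = I
(q and (q and q)) or q = I or I = I
q implies q = I implies I = True  [min(1, 1−½+½)]
((q and (q and q)) or q) and (q implies q) = I and True = I
not (((q and (q and q)) or q) and (q implies q)) = not I = I
I ∉ {True}.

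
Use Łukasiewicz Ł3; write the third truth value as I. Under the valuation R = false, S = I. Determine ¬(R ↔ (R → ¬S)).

true

¬S = ¬I = I
R → ¬S = false → I = true  [min(1, 1−0+½)]
R ↔ (R → ¬S) = false ↔ true = false
¬(R ↔ (R → ¬S)) = ¬false = true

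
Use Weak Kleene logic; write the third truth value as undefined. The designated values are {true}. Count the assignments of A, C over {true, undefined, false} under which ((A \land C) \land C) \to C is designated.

Designated under: (A=true, C=true); (A=true, C=false); (A=false, C=true); (A=false, C=false).

4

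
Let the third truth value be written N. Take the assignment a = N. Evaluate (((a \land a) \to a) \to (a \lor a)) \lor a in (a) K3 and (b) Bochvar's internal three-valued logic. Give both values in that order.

In K3: a \land a = N \land N = N
(a \land a) \to a = N \to N = N
a \lor a = N \lor N = N
((a \land a) \to a) \to (a \lor a) = N \to N = N
(((a \land a) \to a) \to (a \lor a)) \lor a = N \lor N = N
In Bochvar's internal three-valued logic: a \land a = N \land N = N
(a \land a) \to a = N \to N = N  [any arg is the third value ⇒ result is the third value]
a \lor a = N \lor N = N
((a \land a) \to a) \to (a \lor a) = N \to N = N
(((a \land a) \to a) \to (a \lor a)) \lor a = N \lor N = N

N; N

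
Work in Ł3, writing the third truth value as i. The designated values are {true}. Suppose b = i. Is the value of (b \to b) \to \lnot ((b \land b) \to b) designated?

No

b \to b = i \to i = true  [min(1, 1−½+½)]
b \land b = i \land i = i
(b \land b) \to b = i \to i = true
\lnot ((b \land b) \to b) = \lnot true = false
(b \to b) \to \lnot ((b \land b) \to b) = true \to false = false
false ∉ {true}.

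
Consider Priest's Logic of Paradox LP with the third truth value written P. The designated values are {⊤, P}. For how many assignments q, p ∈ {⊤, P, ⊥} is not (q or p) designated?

4

Designated under: (q=P, p=P); (q=P, p=⊥); (q=⊥, p=P); (q=⊥, p=⊥).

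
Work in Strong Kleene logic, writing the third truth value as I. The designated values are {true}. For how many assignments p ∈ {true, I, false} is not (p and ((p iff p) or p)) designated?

p=true: false ·
p=I: I ·
p=false: true ✓

1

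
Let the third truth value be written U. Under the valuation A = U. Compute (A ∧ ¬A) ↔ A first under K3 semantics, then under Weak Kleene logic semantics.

In K3: ¬A = ¬U = U
A ∧ ¬A = U ∧ U = U
(A ∧ ¬A) ↔ A = U ↔ U = U
In Weak Kleene logic: ¬A = ¬U = U
A ∧ ¬A = U ∧ U = U
(A ∧ ¬A) ↔ A = U ↔ U = U

U; U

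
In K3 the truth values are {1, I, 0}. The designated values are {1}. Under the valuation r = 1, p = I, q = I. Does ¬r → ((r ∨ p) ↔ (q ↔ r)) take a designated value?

Yes

¬r = ¬1 = 0
r ∨ p = 1 ∨ I = 1
q ↔ r = I ↔ 1 = I
(r ∨ p) ↔ (q ↔ r) = 1 ↔ I = I
¬r → ((r ∨ p) ↔ (q ↔ r)) = 0 → I = 1  [¬0 ∨ I]
1 ∈ {1}.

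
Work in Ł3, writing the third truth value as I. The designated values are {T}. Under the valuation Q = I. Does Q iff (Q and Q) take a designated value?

Q and Q = I and I = I
Q iff (Q and Q) = I iff I = T  [1 − |½−½|]
T ∈ {T}.

Yes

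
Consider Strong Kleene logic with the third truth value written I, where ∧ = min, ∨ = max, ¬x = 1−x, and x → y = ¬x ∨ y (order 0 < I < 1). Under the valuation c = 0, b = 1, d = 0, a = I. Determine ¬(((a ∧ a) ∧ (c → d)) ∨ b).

0

a ∧ a = I ∧ I = I
c → d = 0 → 0 = 1
(a ∧ a) ∧ (c → d) = I ∧ 1 = I
((a ∧ a) ∧ (c → d)) ∨ b = I ∨ 1 = 1
¬(((a ∧ a) ∧ (c → d)) ∨ b) = ¬1 = 0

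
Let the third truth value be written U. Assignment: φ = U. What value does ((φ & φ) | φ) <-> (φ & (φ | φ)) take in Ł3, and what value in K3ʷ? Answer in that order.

In Ł3: φ & φ = U & U = U
(φ & φ) | φ = U | U = U
φ | φ = U | U = U
φ & (φ | φ) = U & U = U
((φ & φ) | φ) <-> (φ & (φ | φ)) = U <-> U = True  [1 − |½−½|]
In K3ʷ: φ & φ = U & U = U
(φ & φ) | φ = U | U = U
φ | φ = U | U = U
φ & (φ | φ) = U & U = U
((φ & φ) | φ) <-> (φ & (φ | φ)) = U <-> U = U
They differ because Ł3 and K3ʷ treat U differently under the binary connectives.

True; U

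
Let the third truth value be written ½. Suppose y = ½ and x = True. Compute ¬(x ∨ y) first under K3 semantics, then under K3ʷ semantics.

False; ½

In K3: x ∨ y = True ∨ ½ = True
¬(x ∨ y) = ¬True = False
In K3ʷ: x ∨ y = True ∨ ½ = ½
¬(x ∨ y) = ¬½ = ½
They differ because K3 and K3ʷ treat ½ differently under the binary connectives.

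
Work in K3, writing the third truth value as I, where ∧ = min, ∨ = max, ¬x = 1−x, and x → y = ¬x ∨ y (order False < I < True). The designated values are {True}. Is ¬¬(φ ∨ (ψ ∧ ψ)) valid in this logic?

No

Countermodel: φ=I, ψ=I gives I, which is not designated.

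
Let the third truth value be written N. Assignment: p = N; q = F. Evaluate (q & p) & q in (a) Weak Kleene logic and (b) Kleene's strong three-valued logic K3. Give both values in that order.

In Weak Kleene logic: q & p = F & N = N
(q & p) & q = N & F = N
In Kleene's strong three-valued logic K3: q & p = F & N = F
(q & p) & q = F & F = F
They differ because Weak Kleene logic and Kleene's strong three-valued logic K3 treat N differently under the binary connectives.

N; F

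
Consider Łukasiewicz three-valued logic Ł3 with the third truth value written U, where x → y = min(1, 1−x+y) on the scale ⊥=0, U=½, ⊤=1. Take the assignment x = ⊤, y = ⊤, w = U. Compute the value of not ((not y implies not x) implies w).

U

not y = not ⊤ = ⊥
not x = not ⊤ = ⊥
not y implies not x = ⊥ implies ⊥ = ⊤
(not y implies not x) implies w = ⊤ implies U = U
not ((not y implies not x) implies w) = not U = U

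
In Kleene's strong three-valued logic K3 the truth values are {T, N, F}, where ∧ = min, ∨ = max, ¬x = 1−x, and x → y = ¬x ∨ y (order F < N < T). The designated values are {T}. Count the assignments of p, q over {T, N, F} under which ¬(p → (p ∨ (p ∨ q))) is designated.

Of the 9 assignments, 0 give a value in {T}.

0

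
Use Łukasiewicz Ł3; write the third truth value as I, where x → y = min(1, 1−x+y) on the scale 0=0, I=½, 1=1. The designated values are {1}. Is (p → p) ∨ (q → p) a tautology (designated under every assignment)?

Yes

Every assignment of p, q over {1, I, 0} gives a value in {1}.
In particular, with p=I, q=I: (p → p) ∨ (q → p) = 1.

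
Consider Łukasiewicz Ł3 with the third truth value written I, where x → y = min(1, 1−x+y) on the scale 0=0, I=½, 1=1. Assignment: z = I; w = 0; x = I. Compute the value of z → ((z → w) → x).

1

z → w = I → 0 = I
(z → w) → x = I → I = 1
z → ((z → w) → x) = I → 1 = 1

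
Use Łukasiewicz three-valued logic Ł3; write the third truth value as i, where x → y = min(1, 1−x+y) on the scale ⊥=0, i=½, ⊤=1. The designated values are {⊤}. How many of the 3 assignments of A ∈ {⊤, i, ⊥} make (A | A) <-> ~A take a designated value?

1

A=⊤: ⊥ ·
A=i: ⊤ ✓
A=⊥: ⊥ ·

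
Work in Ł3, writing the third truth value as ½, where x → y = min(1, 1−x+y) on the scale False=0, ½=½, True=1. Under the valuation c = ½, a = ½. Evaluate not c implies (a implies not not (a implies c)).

not c = not ½ = ½
a implies c = ½ implies ½ = True  [min(1, 1−½+½)]
not (a implies c) = not True = False
not not (a implies c) = not False = True
a implies not not (a implies c) = ½ implies True = True
not c implies (a implies not not (a implies c)) = ½ implies True = True

True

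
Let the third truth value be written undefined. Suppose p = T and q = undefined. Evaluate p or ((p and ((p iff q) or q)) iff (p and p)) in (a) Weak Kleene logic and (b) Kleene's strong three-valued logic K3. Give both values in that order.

In Weak Kleene logic: p iff q = T iff undefined = undefined
(p iff q) or q = undefined or undefined = undefined
p and ((p iff q) or q) = T and undefined = undefined
p and p = T and T = T
(p and ((p iff q) or q)) iff (p and p) = undefined iff T = undefined
p or ((p and ((p iff q) or q)) iff (p and p)) = T or undefined = undefined
In Kleene's strong three-valued logic K3: p iff q = T iff undefined = undefined
(p iff q) or q = undefined or undefined = undefined
p and ((p iff q) or q) = T and undefined = undefined
p and p = T and T = T
(p and ((p iff q) or q)) iff (p and p) = undefined iff T = undefined
p or ((p and ((p iff q) or q)) iff (p and p)) = T or undefined = T
They differ because Weak Kleene logic and Kleene's strong three-valued logic K3 treat undefined differently under the binary connectives.

undefined; T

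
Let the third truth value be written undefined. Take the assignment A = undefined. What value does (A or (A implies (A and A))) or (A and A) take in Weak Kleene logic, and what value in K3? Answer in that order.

undefined; undefined

In Weak Kleene logic: A and A = undefined and undefined = undefined
A implies (A and A) = undefined implies undefined = undefined  [any arg is the third value ⇒ result is the third value]
A or (A implies (A and A)) = undefined or undefined = undefined
A and A = undefined and undefined = undefined
(A or (A implies (A and A))) or (A and A) = undefined or undefined = undefined
In K3: A and A = undefined and undefined = undefined
A implies (A and A) = undefined implies undefined = undefined
A or (A implies (A and A)) = undefined or undefined = undefined
A and A = undefined and undefined = undefined
(A or (A implies (A and A))) or (A and A) = undefined or undefined = undefined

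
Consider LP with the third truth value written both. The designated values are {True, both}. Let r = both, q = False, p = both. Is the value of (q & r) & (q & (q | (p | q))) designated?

q & r = False & both = False
p | q = both | False = both
q | (p | q) = False | both = both
q & (q | (p | q)) = False & both = False
(q & r) & (q & (q | (p | q))) = False & False = False
False ∉ {True, both}.

No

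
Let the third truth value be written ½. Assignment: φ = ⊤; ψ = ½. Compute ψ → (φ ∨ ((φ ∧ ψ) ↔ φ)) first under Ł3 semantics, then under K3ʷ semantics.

⊤; ½

In Ł3: φ ∧ ψ = ⊤ ∧ ½ = ½
(φ ∧ ψ) ↔ φ = ½ ↔ ⊤ = ½  [1 − |½−1|]
φ ∨ ((φ ∧ ψ) ↔ φ) = ⊤ ∨ ½ = ⊤
ψ → (φ ∨ ((φ ∧ ψ) ↔ φ)) = ½ → ⊤ = ⊤
In K3ʷ: φ ∧ ψ = ⊤ ∧ ½ = ½
(φ ∧ ψ) ↔ φ = ½ ↔ ⊤ = ½
φ ∨ ((φ ∧ ψ) ↔ φ) = ⊤ ∨ ½ = ½
ψ → (φ ∨ ((φ ∧ ψ) ↔ φ)) = ½ → ½ = ½  [any arg is the third value ⇒ result is the third value]
They differ because Ł3 and K3ʷ treat ½ differently under the binary connectives.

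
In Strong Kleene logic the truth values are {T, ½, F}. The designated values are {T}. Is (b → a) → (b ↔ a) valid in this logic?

No

Countermodel: b=T, a=½ gives ½, which is not designated.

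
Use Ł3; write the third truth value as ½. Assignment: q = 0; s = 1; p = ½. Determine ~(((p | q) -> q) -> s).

p | q = ½ | 0 = ½
(p | q) -> q = ½ -> 0 = ½  [min(1, 1−½+0)]
((p | q) -> q) -> s = ½ -> 1 = 1
~(((p | q) -> q) -> s) = ~1 = 0

0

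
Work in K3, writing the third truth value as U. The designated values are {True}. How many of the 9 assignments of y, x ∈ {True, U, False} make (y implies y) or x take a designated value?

Of the 9 assignments, 7 give a value in {True}.

7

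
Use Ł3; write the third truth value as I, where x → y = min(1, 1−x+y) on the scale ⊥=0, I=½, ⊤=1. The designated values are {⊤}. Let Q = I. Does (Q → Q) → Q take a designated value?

Q → Q = I → I = ⊤
(Q → Q) → Q = ⊤ → I = I
I ∉ {⊤}.

No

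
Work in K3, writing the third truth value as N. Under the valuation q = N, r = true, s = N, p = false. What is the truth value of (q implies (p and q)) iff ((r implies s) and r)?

p and q = false and N = false
q implies (p and q) = N implies false = N
r implies s = true implies N = N
(r implies s) and r = N and true = N
(q implies (p and q)) iff ((r implies s) and r) = N iff N = N

N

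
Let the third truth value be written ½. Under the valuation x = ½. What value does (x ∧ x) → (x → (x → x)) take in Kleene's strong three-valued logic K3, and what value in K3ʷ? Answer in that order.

In Kleene's strong three-valued logic K3: x ∧ x = ½ ∧ ½ = ½
x → x = ½ → ½ = ½
x → (x → x) = ½ → ½ = ½
(x ∧ x) → (x → (x → x)) = ½ → ½ = ½
In K3ʷ: x ∧ x = ½ ∧ ½ = ½
x → x = ½ → ½ = ½  [any arg is the third value ⇒ result is the third value]
x → (x → x) = ½ → ½ = ½
(x ∧ x) → (x → (x → x)) = ½ → ½ = ½

½; ½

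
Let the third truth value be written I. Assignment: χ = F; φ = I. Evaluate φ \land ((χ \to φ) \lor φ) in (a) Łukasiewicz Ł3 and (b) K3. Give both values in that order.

In Łukasiewicz Ł3: χ \to φ = F \to I = T
(χ \to φ) \lor φ = T \lor I = T
φ \land ((χ \to φ) \lor φ) = I \land T = I
In K3: χ \to φ = F \to I = T  [\lnot F \lor I]
(χ \to φ) \lor φ = T \lor I = T
φ \land ((χ \to φ) \lor φ) = I \land T = I

I; I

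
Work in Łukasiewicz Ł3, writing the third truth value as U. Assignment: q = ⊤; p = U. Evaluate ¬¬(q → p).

q → p = ⊤ → U = U  [min(1, 1−1+½)]
¬(q → p) = ¬U = U
¬¬(q → p) = ¬U = U

U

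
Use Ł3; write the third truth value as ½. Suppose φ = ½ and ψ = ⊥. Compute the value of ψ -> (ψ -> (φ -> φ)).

⊤

φ -> φ = ½ -> ½ = ⊤
ψ -> (φ -> φ) = ⊥ -> ⊤ = ⊤
ψ -> (ψ -> (φ -> φ)) = ⊥ -> ⊤ = ⊤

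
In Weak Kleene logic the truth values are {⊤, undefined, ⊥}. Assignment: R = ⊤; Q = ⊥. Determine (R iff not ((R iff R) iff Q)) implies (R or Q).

R iff R = ⊤ iff ⊤ = ⊤
(R iff R) iff Q = ⊤ iff ⊥ = ⊥
not ((R iff R) iff Q) = not ⊥ = ⊤
R iff not ((R iff R) iff Q) = ⊤ iff ⊤ = ⊤
R or Q = ⊤ or ⊥ = ⊤
(R iff not ((R iff R) iff Q)) implies (R or Q) = ⊤ implies ⊤ = ⊤

⊤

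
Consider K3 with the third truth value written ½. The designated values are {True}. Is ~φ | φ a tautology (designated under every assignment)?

No

Countermodel: φ=½ gives ½, which is not designated.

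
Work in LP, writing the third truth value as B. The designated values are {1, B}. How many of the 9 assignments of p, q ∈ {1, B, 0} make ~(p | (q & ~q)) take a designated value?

6

Of the 9 assignments, 6 give a value in {1, B}.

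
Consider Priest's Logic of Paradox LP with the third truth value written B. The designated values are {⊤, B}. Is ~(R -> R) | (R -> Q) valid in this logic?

No

Countermodel: R=⊤, Q=⊥ gives ⊥, which is not designated.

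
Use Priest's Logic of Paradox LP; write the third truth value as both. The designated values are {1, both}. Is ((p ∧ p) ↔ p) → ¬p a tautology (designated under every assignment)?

Countermodel: p=1 gives 0, which is not designated.

No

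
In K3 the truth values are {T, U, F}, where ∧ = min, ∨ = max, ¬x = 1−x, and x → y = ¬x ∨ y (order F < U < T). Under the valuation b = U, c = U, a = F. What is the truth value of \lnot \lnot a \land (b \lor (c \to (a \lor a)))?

\lnot a = \lnot F = T
\lnot \lnot a = \lnot T = F
a \lor a = F \lor F = F
c \to (a \lor a) = U \to F = U
b \lor (c \to (a \lor a)) = U \lor U = U
\lnot \lnot a \land (b \lor (c \to (a \lor a))) = F \land U = F

F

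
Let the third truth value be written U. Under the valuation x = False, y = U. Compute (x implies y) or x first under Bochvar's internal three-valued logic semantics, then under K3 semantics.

In Bochvar's internal three-valued logic: x implies y = False implies U = U  [any arg is the third value ⇒ result is the third value]
(x implies y) or x = U or False = U
In K3: x implies y = False implies U = True
(x implies y) or x = True or False = True
They differ because Bochvar's internal three-valued logic and K3 treat U differently under the binary connectives.

U; True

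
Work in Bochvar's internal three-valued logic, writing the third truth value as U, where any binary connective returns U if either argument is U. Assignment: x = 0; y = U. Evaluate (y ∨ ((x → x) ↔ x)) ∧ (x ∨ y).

x → x = 0 → 0 = 1
(x → x) ↔ x = 1 ↔ 0 = 0
y ∨ ((x → x) ↔ x) = U ∨ 0 = U
x ∨ y = 0 ∨ U = U
(y ∨ ((x → x) ↔ x)) ∧ (x ∨ y) = U ∧ U = U

U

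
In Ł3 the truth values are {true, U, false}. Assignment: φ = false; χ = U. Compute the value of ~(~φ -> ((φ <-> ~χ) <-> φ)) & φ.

false

~φ = ~false = true
~χ = ~U = U
φ <-> ~χ = false <-> U = U  [1 − |0−½|]
(φ <-> ~χ) <-> φ = U <-> false = U
~φ -> ((φ <-> ~χ) <-> φ) = true -> U = U
~(~φ -> ((φ <-> ~χ) <-> φ)) = ~U = U
~(~φ -> ((φ <-> ~χ) <-> φ)) & φ = U & false = false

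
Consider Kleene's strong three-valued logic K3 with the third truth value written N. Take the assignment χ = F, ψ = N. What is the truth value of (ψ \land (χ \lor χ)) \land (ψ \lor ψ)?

χ \lor χ = F \lor F = F
ψ \land (χ \lor χ) = N \land F = F
ψ \lor ψ = N \lor N = N
(ψ \land (χ \lor χ)) \land (ψ \lor ψ) = F \land N = F

F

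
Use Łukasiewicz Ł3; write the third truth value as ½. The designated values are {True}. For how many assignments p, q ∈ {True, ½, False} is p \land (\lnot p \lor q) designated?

Designated under: (p=True, q=True).

1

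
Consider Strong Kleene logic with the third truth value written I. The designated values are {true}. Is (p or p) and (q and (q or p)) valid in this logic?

Countermodel: p=true, q=I gives I, which is not designated.

No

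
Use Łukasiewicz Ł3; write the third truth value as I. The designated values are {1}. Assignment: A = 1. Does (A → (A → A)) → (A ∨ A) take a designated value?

Yes

A → A = 1 → 1 = 1
A → (A → A) = 1 → 1 = 1
A ∨ A = 1 ∨ 1 = 1
(A → (A → A)) → (A ∨ A) = 1 → 1 = 1
1 ∈ {1}.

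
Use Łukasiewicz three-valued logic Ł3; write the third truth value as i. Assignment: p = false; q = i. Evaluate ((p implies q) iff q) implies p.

p implies q = false implies i = true  [min(1, 1−0+½)]
(p implies q) iff q = true iff i = i
((p implies q) iff q) implies p = i implies false = i

i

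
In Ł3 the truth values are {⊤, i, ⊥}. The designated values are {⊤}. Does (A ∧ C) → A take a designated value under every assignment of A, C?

Yes

Every assignment of A, C over {⊤, i, ⊥} gives a value in {⊤}.
In particular, with A=i, C=i: (A ∧ C) → A = ⊤.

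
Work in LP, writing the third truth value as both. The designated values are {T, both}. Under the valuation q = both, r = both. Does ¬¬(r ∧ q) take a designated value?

r ∧ q = both ∧ both = both
¬(r ∧ q) = ¬both = both
¬¬(r ∧ q) = ¬both = both
both ∈ {T, both}.

Yes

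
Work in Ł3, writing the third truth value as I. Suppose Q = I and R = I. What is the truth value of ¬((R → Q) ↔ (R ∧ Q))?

R → Q = I → I = true  [min(1, 1−½+½)]
R ∧ Q = I ∧ I = I
(R → Q) ↔ (R ∧ Q) = true ↔ I = I
¬((R → Q) ↔ (R ∧ Q)) = ¬I = I

I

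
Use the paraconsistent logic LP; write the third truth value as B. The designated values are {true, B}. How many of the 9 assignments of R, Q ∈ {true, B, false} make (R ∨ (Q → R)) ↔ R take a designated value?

8

Of the 9 assignments, 8 give a value in {true, B}.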